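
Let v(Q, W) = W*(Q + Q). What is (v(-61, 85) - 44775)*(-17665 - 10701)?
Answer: 1564243070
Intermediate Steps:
v(Q, W) = 2*Q*W (v(Q, W) = W*(2*Q) = 2*Q*W)
(v(-61, 85) - 44775)*(-17665 - 10701) = (2*(-61)*85 - 44775)*(-17665 - 10701) = (-10370 - 44775)*(-28366) = -55145*(-28366) = 1564243070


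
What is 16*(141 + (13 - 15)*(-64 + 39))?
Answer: 3056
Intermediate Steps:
16*(141 + (13 - 15)*(-64 + 39)) = 16*(141 - 2*(-25)) = 16*(141 + 50) = 16*191 = 3056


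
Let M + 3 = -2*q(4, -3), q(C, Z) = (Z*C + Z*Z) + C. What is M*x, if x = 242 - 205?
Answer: -185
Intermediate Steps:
q(C, Z) = C + Z² + C*Z (q(C, Z) = (C*Z + Z²) + C = (Z² + C*Z) + C = C + Z² + C*Z)
x = 37
M = -5 (M = -3 - 2*(4 + (-3)² + 4*(-3)) = -3 - 2*(4 + 9 - 12) = -3 - 2*1 = -3 - 2 = -5)
M*x = -5*37 = -185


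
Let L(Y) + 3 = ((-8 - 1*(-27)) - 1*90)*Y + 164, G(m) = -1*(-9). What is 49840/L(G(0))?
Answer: -24920/239 ≈ -104.27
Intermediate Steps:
G(m) = 9
L(Y) = 161 - 71*Y (L(Y) = -3 + (((-8 - 1*(-27)) - 1*90)*Y + 164) = -3 + (((-8 + 27) - 90)*Y + 164) = -3 + ((19 - 90)*Y + 164) = -3 + (-71*Y + 164) = -3 + (164 - 71*Y) = 161 - 71*Y)
49840/L(G(0)) = 49840/(161 - 71*9) = 49840/(161 - 639) = 49840/(-478) = 49840*(-1/478) = -24920/239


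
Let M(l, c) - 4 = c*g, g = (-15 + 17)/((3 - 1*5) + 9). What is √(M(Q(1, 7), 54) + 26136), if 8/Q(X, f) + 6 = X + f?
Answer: 4*√80101/7 ≈ 161.73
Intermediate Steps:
g = 2/7 (g = 2/((3 - 5) + 9) = 2/(-2 + 9) = 2/7 ≈ 0.28571)
Q(X, f) = 8/(-6 + X + f) (Q(X, f) = 8/(-6 + (X + f)) = 8/(-6 + X + f))
M(l, c) = 4 + 2*c/7 (M(l, c) = 4 + c*(2/7) = 4 + 2*c/7)
√(M(Q(1, 7), 54) + 26136) = √((4 + (2/7)*54) + 26136) = √((4 + 108/7) + 26136) = √(136/7 + 26136) = √(183088/7) = 4*√80101/7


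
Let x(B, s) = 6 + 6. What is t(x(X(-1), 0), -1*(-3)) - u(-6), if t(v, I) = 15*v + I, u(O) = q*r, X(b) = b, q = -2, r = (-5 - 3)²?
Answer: 311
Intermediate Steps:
r = 64 (r = (-8)² = 64)
x(B, s) = 12
u(O) = -128 (u(O) = -2*64 = -128)
t(v, I) = I + 15*v
t(x(X(-1), 0), -1*(-3)) - u(-6) = (-1*(-3) + 15*12) - 1*(-128) = (3 + 180) + 128 = 183 + 128 = 311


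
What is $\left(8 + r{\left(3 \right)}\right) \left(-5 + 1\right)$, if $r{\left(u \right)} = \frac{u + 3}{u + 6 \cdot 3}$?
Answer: $- \frac{232}{7} \approx -33.143$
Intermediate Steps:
$r{\left(u \right)} = \frac{3 + u}{18 + u}$ ($r{\left(u \right)} = \frac{3 + u}{u + 18} = \frac{3 + u}{18 + u}$)
$\left(8 + r{\left(3 \right)}\right) \left(-5 + 1\right) = \left(8 + \frac{3 + 3}{18 + 3}\right) \left(-5 + 1\right) = \left(8 + \frac{1}{21} \cdot 6\right) \left(-4\right) = \left(8 + \frac{2}{7}\right) \left(-4\right) = \frac{58}{7} \left(-4\right) = - \frac{232}{7}$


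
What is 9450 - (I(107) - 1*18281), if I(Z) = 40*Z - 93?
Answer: 23544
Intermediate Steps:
I(Z) = -93 + 40*Z
9450 - (I(107) - 1*18281) = 9450 - ((-93 + 40*107) - 1*18281) = 9450 - ((-93 + 4280) - 18281) = 9450 - (4187 - 18281) = 9450 - 1*(-14094) = 9450 + 14094 = 23544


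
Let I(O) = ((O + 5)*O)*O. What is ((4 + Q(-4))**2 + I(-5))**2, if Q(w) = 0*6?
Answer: 256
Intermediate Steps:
Q(w) = 0
I(O) = O**2*(5 + O) (I(O) = ((5 + O)*O)*O = (O*(5 + O))*O = O**2*(5 + O))
((4 + Q(-4))**2 + I(-5))**2 = ((4 + 0)**2 + (-5)**2*(5 - 5))**2 = (4**2 + 25*0)**2 = (16 + 0)**2 = 16**2 = 256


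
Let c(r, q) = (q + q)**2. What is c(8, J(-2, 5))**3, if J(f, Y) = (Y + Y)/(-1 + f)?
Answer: 64000000/729 ≈ 87792.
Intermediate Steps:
J(f, Y) = 2*Y/(-1 + f) (J(f, Y) = (2*Y)/(-1 + f) = 2*Y/(-1 + f))
c(r, q) = 4*q**2 (c(r, q) = (2*q)**2 = 4*q**2)
c(8, J(-2, 5))**3 = (4*(2*5/(-1 - 2))**2)**3 = (4*(2*5/(-3))**2)**3 = (4*(2*5*(-1/3))**2)**3 = (4*(-10/3)**2)**3 = (4*(100/9))**3 = (400/9)**3 = 64000000/729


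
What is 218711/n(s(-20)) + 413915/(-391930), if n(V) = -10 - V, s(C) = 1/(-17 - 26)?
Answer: -6092746885/277914 ≈ -21923.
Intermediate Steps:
s(C) = -1/43 (s(C) = 1/(-43) = -1/43)
218711/n(s(-20)) + 413915/(-391930) = 218711/(-10 - 1*(-1/43)) + 413915/(-391930) = 218711/(-10 + 1/43) + 413915*(-1/391930) = 218711/(-429/43) - 82783/78386 = 218711*(-43/429) - 82783/78386 = -9404573/429 - 82783/78386 = -6092746885/277914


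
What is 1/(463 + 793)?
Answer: 1/1256 ≈ 0.00079618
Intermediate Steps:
1/(463 + 793) = 1/1256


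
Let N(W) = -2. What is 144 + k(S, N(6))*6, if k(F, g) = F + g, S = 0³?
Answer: 132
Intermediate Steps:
S = 0
144 + k(S, N(6))*6 = 144 + (0 - 2)*6 = 144 - 2*6 = 144 - 12 = 132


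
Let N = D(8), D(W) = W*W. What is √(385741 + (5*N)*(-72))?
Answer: √362701 ≈ 602.25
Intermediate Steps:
D(W) = W²
N = 64 (N = 8² = 64)
√(385741 + (5*N)*(-72)) = √(385741 + (5*64)*(-72)) = √(385741 + 320*(-72)) = √(385741 - 23040) = √362701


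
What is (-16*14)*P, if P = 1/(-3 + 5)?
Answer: -112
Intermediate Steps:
P = ½ (P = 1/2 = ½ ≈ 0.50000)
(-16*14)*P = -16*14*(½) = -224*½ = -112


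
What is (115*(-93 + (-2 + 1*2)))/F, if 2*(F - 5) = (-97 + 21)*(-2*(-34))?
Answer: 10695/2579 ≈ 4.1470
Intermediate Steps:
F = -2579 (F = 5 + ((-97 + 21)*(-2*(-34)))/2 = 5 + (-76*68)/2 = 5 + (1/2)*(-5168) = 5 - 2584 = -2579)
(115*(-93 + (-2 + 1*2)))/F = (115*(-93 + (-2 + 1*2)))/(-2579) = (115*(-93 + (-2 + 2)))*(-1/2579) = (115*(-93 + 0))*(-1/2579) = (115*(-93))*(-1/2579) = -10695*(-1/2579) = 10695/2579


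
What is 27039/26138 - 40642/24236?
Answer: -50872924/79185071 ≈ -0.64246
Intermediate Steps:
27039/26138 - 40642/24236 = 27039*(1/26138) - 40642*1/24236 = 27039/26138 - 20321/12118 = -50872924/79185071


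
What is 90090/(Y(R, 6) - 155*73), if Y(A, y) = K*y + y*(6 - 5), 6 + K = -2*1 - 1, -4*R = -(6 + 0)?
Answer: -8190/1033 ≈ -7.9284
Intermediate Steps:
R = 3/2 (R = -(-1)*(6 + 0)/4 = -(-1)*6/4 = -1/4*(-6) = 3/2 ≈ 1.5000)
K = -9 (K = -6 + (-2*1 - 1) = -6 + (-2 - 1) = -6 - 3 = -9)
Y(A, y) = -8*y (Y(A, y) = -9*y + y*(6 - 5) = -9*y + y*1 = -9*y + y = -8*y)
90090/(Y(R, 6) - 155*73) = 90090/(-8*6 - 155*73) = 90090/(-48 - 11315) = 90090/(-11363) = 90090*(-1/11363) = -8190/1033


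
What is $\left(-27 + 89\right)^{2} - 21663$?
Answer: $-17819$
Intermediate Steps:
$\left(-27 + 89\right)^{2} - 21663 = 62^{2} - 21663 = 3844 - 21663 = -17819$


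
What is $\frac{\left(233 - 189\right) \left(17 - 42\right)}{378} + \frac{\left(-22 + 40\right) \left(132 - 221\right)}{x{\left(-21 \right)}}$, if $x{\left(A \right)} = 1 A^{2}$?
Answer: $- \frac{8656}{1323} \approx -6.5427$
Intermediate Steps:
$x{\left(A \right)} = A^{2}$
$\frac{\left(233 - 189\right) \left(17 - 42\right)}{378} + \frac{\left(-22 + 40\right) \left(132 - 221\right)}{x{\left(-21 \right)}} = \frac{\left(233 - 189\right) \left(17 - 42\right)}{378} + \frac{\left(-22 + 40\right) \left(132 - 221\right)}{\left(-21\right)^{2}} = 44 \left(-25\right) \frac{1}{378} + \frac{18 \left(-89\right)}{441} = \left(-1100\right) \frac{1}{378} - \frac{178}{49} = - \frac{550}{189} - \frac{178}{49} = - \frac{8656}{1323}$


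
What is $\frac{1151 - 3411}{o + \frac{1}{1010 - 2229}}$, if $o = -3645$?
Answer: $\frac{688735}{1110814} \approx 0.62003$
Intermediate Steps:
$\frac{1151 - 3411}{o + \frac{1}{1010 - 2229}} = \frac{1151 - 3411}{-3645 + \frac{1}{1010 - 2229}} = - \frac{2260}{-3645 + \frac{1}{-1219}} = - \frac{2260}{-3645 - \frac{1}{1219}} = - \frac{2260}{- \frac{4443256}{1219}} = \left(-2260\right) \left(- \frac{1219}{4443256}\right) = \frac{688735}{1110814}$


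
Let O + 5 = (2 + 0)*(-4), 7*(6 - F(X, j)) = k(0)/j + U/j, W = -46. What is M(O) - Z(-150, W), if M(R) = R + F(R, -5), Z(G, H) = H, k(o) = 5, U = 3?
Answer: 1373/35 ≈ 39.229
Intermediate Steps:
F(X, j) = 6 - 8/(7*j) (F(X, j) = 6 - (5/j + 3/j)/7 = 6 - 8/(7*j))
O = -13 (O = -5 + (2 + 0)*(-4) = -5 + 2*(-4) = -5 - 8 = -13)
M(R) = 218/35 + R (M(R) = R + (6 - 8/7/(-5)) = R + (6 - 8/7*(-⅕)) = R + (6 + 8/35) = R + 218/35 = 218/35 + R)
M(O) - Z(-150, W) = (218/35 - 13) - 1*(-46) = -237/35 + 46 = 1373/35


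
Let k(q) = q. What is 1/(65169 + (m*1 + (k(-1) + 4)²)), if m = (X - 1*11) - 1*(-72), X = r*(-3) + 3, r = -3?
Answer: 1/65251 ≈ 1.5325e-5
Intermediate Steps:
X = 12 (X = -3*(-3) + 3 = 9 + 3 = 12)
m = 73 (m = (12 - 1*11) - 1*(-72) = (12 - 11) + 72 = 1 + 72 = 73)
1/(65169 + (m*1 + (k(-1) + 4)²)) = 1/(65169 + (73*1 + (-1 + 4)²)) = 1/(65169 + (73 + 3²)) = 1/(65169 + (73 + 9)) = 1/(65169 + 82) = 1/65251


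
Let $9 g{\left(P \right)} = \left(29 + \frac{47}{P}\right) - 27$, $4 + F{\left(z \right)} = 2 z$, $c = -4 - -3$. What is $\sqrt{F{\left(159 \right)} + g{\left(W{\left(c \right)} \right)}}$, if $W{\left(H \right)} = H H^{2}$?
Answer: $\sqrt{309} \approx 17.578$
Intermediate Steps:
$c = -1$ ($c = -4 + 3 = -1$)
$F{\left(z \right)} = -4 + 2 z$
$W{\left(H \right)} = H^{3}$
$g{\left(P \right)} = \frac{2}{9} + \frac{47}{9 P}$ ($g{\left(P \right)} = \frac{\left(29 + \frac{47}{P}\right) - 27}{9} = \frac{2 + \frac{47}{P}}{9} = \frac{2}{9} + \frac{47}{9 P}$)
$\sqrt{F{\left(159 \right)} + g{\left(W{\left(c \right)} \right)}} = \sqrt{\left(-4 + 2 \cdot 159\right) + \frac{47 + 2 \left(-1\right)^{3}}{9 \left(-1\right)^{3}}} = \sqrt{\left(-4 + 318\right) + \frac{47 + 2 \left(-1\right)}{9 \left(-1\right)}} = \sqrt{314 + \frac{1}{9} \left(-1\right) \left(47 - 2\right)} = \sqrt{314 + \frac{1}{9} \left(-1\right) 45} = \sqrt{314 - 5} = \sqrt{309}$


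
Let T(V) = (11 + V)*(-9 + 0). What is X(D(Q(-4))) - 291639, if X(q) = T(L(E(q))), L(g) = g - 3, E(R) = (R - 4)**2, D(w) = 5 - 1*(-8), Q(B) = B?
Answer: -292440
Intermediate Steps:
D(w) = 13 (D(w) = 5 + 8 = 13)
E(R) = (-4 + R)**2
L(g) = -3 + g
T(V) = -99 - 9*V (T(V) = (11 + V)*(-9) = -99 - 9*V)
X(q) = -72 - 9*(-4 + q)**2 (X(q) = -99 - 9*(-3 + (-4 + q)**2) = -99 + (27 - 9*(-4 + q)**2) = -72 - 9*(-4 + q)**2)
X(D(Q(-4))) - 291639 = (-72 - 9*(-4 + 13)**2) - 291639 = (-72 - 9*9**2) - 291639 = (-72 - 9*81) - 291639 = (-72 - 729) - 291639 = -801 - 291639 = -292440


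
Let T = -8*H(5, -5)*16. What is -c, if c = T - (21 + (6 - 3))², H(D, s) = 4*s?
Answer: -1984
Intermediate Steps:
T = 2560 (T = -32*(-5)*16 = -8*(-20)*16 = 160*16 = 2560)
c = 1984 (c = 2560 - (21 + (6 - 3))² = 2560 - (21 + 3)² = 2560 - 1*24² = 2560 - 1*576 = 2560 - 576 = 1984)
-c = -1*1984 = -1984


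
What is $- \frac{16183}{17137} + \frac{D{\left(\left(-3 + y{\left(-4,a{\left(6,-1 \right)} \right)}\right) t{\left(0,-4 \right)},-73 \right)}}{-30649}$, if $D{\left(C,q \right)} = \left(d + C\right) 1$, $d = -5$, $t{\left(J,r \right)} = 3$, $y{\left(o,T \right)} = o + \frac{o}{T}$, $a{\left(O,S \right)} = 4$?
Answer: $- \frac{495495794}{525231913} \approx -0.94339$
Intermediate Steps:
$D{\left(C,q \right)} = -5 + C$ ($D{\left(C,q \right)} = \left(-5 + C\right) 1 = -5 + C$)
$- \frac{16183}{17137} + \frac{D{\left(\left(-3 + y{\left(-4,a{\left(6,-1 \right)} \right)}\right) t{\left(0,-4 \right)},-73 \right)}}{-30649} = - \frac{16183}{17137} + \frac{-5 + \left(-3 - \left(4 + \frac{4}{4}\right)\right) 3}{-30649} = \left(-16183\right) \frac{1}{17137} + \left(-5 + \left(-3 - 5\right) 3\right) \left(- \frac{1}{30649}\right) = - \frac{16183}{17137} + \left(-5 + \left(-3 - 5\right) 3\right) \left(- \frac{1}{30649}\right) = - \frac{16183}{17137} + \left(-5 - 24\right) \left(- \frac{1}{30649}\right) = - \frac{16183}{17137} - - \frac{29}{30649} = - \frac{16183}{17137} + \frac{29}{30649} = - \frac{495495794}{525231913}$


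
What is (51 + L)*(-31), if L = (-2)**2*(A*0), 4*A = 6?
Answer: -1581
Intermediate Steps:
A = 3/2 (A = (1/4)*6 = 3/2 ≈ 1.5000)
L = 0 (L = (-2)**2*((3/2)*0) = 4*0 = 0)
(51 + L)*(-31) = (51 + 0)*(-31) = 51*(-31) = -1581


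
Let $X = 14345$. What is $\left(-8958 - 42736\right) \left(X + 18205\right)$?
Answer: $-1682639700$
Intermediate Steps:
$\left(-8958 - 42736\right) \left(X + 18205\right) = \left(-8958 - 42736\right) \left(14345 + 18205\right) = \left(-51694\right) 32550 = -1682639700$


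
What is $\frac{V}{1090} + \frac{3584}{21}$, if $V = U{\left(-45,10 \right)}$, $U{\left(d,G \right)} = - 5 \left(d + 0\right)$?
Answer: $\frac{111751}{654} \approx 170.87$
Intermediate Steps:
$U{\left(d,G \right)} = - 5 d$
$V = 225$ ($V = \left(-5\right) \left(-45\right) = 225$)
$\frac{V}{1090} + \frac{3584}{21} = \frac{225}{1090} + \frac{3584}{21} = 225 \cdot \frac{1}{1090} + 3584 \cdot \frac{1}{21} = \frac{45}{218} + \frac{512}{3} = \frac{111751}{654}$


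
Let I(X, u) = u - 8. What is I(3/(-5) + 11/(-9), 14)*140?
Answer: 840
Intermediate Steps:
I(X, u) = -8 + u
I(3/(-5) + 11/(-9), 14)*140 = (-8 + 14)*140 = 6*140 = 840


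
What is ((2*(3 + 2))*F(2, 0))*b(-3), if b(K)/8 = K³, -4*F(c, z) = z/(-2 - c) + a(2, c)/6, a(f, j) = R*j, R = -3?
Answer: -540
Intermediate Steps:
a(f, j) = -3*j
F(c, z) = c/8 - z/(4*(-2 - c)) (F(c, z) = -(z/(-2 - c) - 3*c/6)/4 = -(z/(-2 - c) - 3*c*(⅙))/4 = -(z/(-2 - c) - c/2)/4 = -(-c/2 + z/(-2 - c))/4 = c/8 - z/(4*(-2 - c)))
b(K) = 8*K³
((2*(3 + 2))*F(2, 0))*b(-3) = ((2*(3 + 2))*((2² + 2*2 + 2*0)/(8*(2 + 2))))*(8*(-3)³) = ((2*5)*((⅛)*(4 + 4 + 0)/4))*(8*(-27)) = (10*((⅛)*(¼)*8))*(-216) = (10*(¼))*(-216) = (5/2)*(-216) = -540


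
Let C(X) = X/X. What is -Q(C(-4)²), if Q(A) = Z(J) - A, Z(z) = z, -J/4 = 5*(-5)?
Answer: -99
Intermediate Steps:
J = 100 (J = -20*(-5) = -4*(-25) = 100)
C(X) = 1
Q(A) = 100 - A
-Q(C(-4)²) = -(100 - 1*1²) = -(100 - 1*1) = -(100 - 1) = -1*99 = -99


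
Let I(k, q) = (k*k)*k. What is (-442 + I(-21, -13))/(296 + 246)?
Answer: -9703/542 ≈ -17.902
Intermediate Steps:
I(k, q) = k³ (I(k, q) = k²*k = k³)
(-442 + I(-21, -13))/(296 + 246) = (-442 + (-21)³)/(296 + 246) = (-442 - 9261)/542 = -9703*1/542 = -9703/542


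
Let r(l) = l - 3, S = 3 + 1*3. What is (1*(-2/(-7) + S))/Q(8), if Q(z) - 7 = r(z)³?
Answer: 1/21 ≈ 0.047619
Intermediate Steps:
S = 6 (S = 3 + 3 = 6)
r(l) = -3 + l
Q(z) = 7 + (-3 + z)³
(1*(-2/(-7) + S))/Q(8) = (1*(-2/(-7) + 6))/(7 + (-3 + 8)³) = (1*(-2*(-⅐) + 6))/(7 + 5³) = (1*(2/7 + 6))/(7 + 125) = (1*(44/7))/132 = (44/7)*(1/132) = 1/21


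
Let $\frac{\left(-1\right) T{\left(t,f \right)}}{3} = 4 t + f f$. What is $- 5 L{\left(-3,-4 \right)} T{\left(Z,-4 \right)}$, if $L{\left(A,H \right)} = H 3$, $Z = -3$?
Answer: $-720$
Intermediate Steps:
$T{\left(t,f \right)} = - 12 t - 3 f^{2}$ ($T{\left(t,f \right)} = - 3 \left(4 t + f f\right) = - 3 \left(4 t + f^{2}\right) = - 3 \left(f^{2} + 4 t\right) = - 12 t - 3 f^{2}$)
$L{\left(A,H \right)} = 3 H$
$- 5 L{\left(-3,-4 \right)} T{\left(Z,-4 \right)} = - 5 \cdot 3 \left(-4\right) \left(\left(-12\right) \left(-3\right) - 3 \left(-4\right)^{2}\right) = \left(-5\right) \left(-12\right) \left(36 - 48\right) = 60 \left(36 - 48\right) = 60 \left(-12\right) = -720$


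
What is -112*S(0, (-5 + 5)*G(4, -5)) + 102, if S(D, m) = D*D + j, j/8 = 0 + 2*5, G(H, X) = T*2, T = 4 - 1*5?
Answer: -8858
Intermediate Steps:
T = -1 (T = 4 - 5 = -1)
G(H, X) = -2 (G(H, X) = -1*2 = -2)
j = 80 (j = 8*(0 + 2*5) = 8*(0 + 10) = 8*10 = 80)
S(D, m) = 80 + D² (S(D, m) = D*D + 80 = D² + 80 = 80 + D²)
-112*S(0, (-5 + 5)*G(4, -5)) + 102 = -112*(80 + 0²) + 102 = -112*(80 + 0) + 102 = -112*80 + 102 = -8960 + 102 = -8858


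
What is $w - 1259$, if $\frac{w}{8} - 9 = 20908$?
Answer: $166077$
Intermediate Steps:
$w = 167336$ ($w = 72 + 8 \cdot 20908 = 72 + 167264 = 167336$)
$w - 1259 = 167336 - 1259 = 166077$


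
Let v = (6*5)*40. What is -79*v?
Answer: -94800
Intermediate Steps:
v = 1200 (v = 30*40 = 1200)
-79*v = -79*1200 = -94800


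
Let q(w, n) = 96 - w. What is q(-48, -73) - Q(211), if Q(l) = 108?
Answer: 36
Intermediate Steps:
q(-48, -73) - Q(211) = (96 - 1*(-48)) - 1*108 = (96 + 48) - 108 = 144 - 108 = 36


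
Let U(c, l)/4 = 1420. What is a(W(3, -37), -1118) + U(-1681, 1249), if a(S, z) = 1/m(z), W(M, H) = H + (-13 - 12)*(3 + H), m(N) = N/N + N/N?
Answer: 11361/2 ≈ 5680.5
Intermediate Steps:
U(c, l) = 5680 (U(c, l) = 4*1420 = 5680)
m(N) = 2 (m(N) = 1 + 1 = 2)
W(M, H) = -75 - 24*H (W(M, H) = H - 25*(3 + H) = H + (-75 - 25*H) = -75 - 24*H)
a(S, z) = 1/2
a(W(3, -37), -1118) + U(-1681, 1249) = 1/2 + 5680 = 11361/2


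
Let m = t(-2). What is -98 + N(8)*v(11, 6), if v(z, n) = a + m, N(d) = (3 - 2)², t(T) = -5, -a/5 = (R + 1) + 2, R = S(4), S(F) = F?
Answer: -138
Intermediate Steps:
R = 4
a = -35 (a = -5*((4 + 1) + 2) = -5*(5 + 2) = -5*7 = -35)
m = -5
N(d) = 1 (N(d) = 1² = 1)
v(z, n) = -40 (v(z, n) = -35 - 5 = -40)
-98 + N(8)*v(11, 6) = -98 + 1*(-40) = -98 - 40 = -138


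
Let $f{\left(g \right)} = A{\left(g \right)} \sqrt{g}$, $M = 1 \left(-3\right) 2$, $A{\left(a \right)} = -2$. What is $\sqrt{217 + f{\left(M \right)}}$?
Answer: $\sqrt{217 - 2 i \sqrt{6}} \approx 14.732 - 0.1663 i$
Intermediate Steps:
$M = -6$ ($M = \left(-3\right) 2 = -6$)
$f{\left(g \right)} = - 2 \sqrt{g}$
$\sqrt{217 + f{\left(M \right)}} = \sqrt{217 - 2 \sqrt{-6}} = \sqrt{217 - 2 i \sqrt{6}}$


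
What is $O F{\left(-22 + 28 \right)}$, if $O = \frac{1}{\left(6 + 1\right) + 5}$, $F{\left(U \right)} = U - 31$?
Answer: $- \frac{25}{12} \approx -2.0833$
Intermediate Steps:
$F{\left(U \right)} = -31 + U$ ($F{\left(U \right)} = U - 31 = -31 + U$)
$O = \frac{1}{12}$ ($O = \frac{1}{7 + 5} = \frac{1}{12} \approx 0.083333$)
$O F{\left(-22 + 28 \right)} = \frac{-31 + \left(-22 + 28\right)}{12} = \frac{-31 + 6}{12} = \frac{1}{12} \left(-25\right) = - \frac{25}{12}$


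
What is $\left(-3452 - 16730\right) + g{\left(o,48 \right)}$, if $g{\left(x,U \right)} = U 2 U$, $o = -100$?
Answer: $-15574$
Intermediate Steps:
$g{\left(x,U \right)} = 2 U^{2}$ ($g{\left(x,U \right)} = 2 U U = 2 U^{2}$)
$\left(-3452 - 16730\right) + g{\left(o,48 \right)} = \left(-3452 - 16730\right) + 2 \cdot 48^{2} = -20182 + 2 \cdot 2304 = -20182 + 4608 = -15574$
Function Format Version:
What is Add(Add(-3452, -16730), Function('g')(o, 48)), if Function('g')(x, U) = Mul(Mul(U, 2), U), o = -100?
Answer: -15574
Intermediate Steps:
Function('g')(x, U) = Mul(2, Pow(U, 2)) (Function('g')(x, U) = Mul(Mul(2, U), U) = Mul(2, Pow(U, 2)))
Add(Add(-3452, -16730), Function('g')(o, 48)) = Add(Add(-3452, -16730), Mul(2, Pow(48, 2))) = Add(-20182, Mul(2, 2304)) = Add(-20182, 4608) = -15574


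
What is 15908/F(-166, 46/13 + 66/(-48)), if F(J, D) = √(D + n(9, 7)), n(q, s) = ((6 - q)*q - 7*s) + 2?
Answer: -31816*I*√194246/7471 ≈ -1876.9*I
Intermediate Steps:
n(q, s) = 2 - 7*s + q*(6 - q) (n(q, s) = (q*(6 - q) - 7*s) + 2 = (-7*s + q*(6 - q)) + 2 = 2 - 7*s + q*(6 - q))
F(J, D) = √(-74 + D) (F(J, D) = √(D + (2 - 1*9² - 7*7 + 6*9)) = √(D + (2 - 1*81 - 49 + 54)) = √(D + (2 - 81 - 49 + 54)) = √(D - 74) = √(-74 + D))
15908/F(-166, 46/13 + 66/(-48)) = 15908/(√(-74 + (46/13 + 66/(-48)))) = 15908/(√(-74 + (46*(1/13) + 66*(-1/48)))) = 15908/(√(-74 + (46/13 - 11/8))) = 15908/(√(-74 + 225/104)) = 15908/(√(-7471/104)) = 15908/((I*√194246/52)) = 15908*(-2*I*√194246/7471) = -31816*I*√194246/7471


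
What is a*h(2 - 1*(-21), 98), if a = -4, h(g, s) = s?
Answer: -392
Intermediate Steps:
a*h(2 - 1*(-21), 98) = -4*98 = -392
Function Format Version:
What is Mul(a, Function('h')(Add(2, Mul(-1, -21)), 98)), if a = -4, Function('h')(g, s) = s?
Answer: -392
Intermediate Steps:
Mul(a, Function('h')(Add(2, Mul(-1, -21)), 98)) = Mul(-4, 98) = -392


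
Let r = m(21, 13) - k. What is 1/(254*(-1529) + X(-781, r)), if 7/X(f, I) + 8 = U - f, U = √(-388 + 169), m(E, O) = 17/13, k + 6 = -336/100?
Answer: (-√219 + 773*I)/(-300206911*I + 388366*√219) ≈ -2.5749e-6 + 1.138e-15*I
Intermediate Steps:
k = -234/25 (k = -6 - 336/100 = -6 - 336*1/100 = -6 - 84/25 = -234/25 ≈ -9.3600)
m(E, O) = 17/13 (m(E, O) = 17*(1/13) = 17/13)
r = 3467/325 (r = 17/13 - 1*(-234/25) = 17/13 + 234/25 = 3467/325 ≈ 10.668)
U = I*√219 (U = √(-219) = I*√219 ≈ 14.799*I)
X(f, I) = 7/(-8 - f + I*√219) (X(f, I) = 7/(-8 + (I*√219 - f)) = 7/(-8 + (-f + I*√219)) = 7/(-8 - f + I*√219))
1/(254*(-1529) + X(-781, r)) = 1/(254*(-1529) - 7/(8 - 781 - I*√219)) = 1/(-388366 - 7/(-773 - I*√219))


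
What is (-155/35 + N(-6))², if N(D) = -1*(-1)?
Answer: 576/49 ≈ 11.755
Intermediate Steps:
N(D) = 1
(-155/35 + N(-6))² = (-155/35 + 1)² = (-155*1/35 + 1)² = (-31/7 + 1)² = (-24/7)² = 576/49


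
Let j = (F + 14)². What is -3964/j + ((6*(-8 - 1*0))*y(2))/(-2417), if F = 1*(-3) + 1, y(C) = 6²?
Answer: -2333039/87012 ≈ -26.813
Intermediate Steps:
y(C) = 36
F = -2 (F = -3 + 1 = -2)
j = 144 (j = (-2 + 14)² = 12² = 144)
-3964/j + ((6*(-8 - 1*0))*y(2))/(-2417) = -3964/144 + ((6*(-8 - 1*0))*36)/(-2417) = -3964*1/144 + ((6*(-8 + 0))*36)*(-1/2417) = -991/36 + ((6*(-8))*36)*(-1/2417) = -991/36 - 48*36*(-1/2417) = -991/36 - 1728*(-1/2417) = -991/36 + 1728/2417 = -2333039/87012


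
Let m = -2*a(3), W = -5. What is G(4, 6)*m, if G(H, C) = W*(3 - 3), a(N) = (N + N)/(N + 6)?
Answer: 0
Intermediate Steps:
a(N) = 2*N/(6 + N) (a(N) = (2*N)/(6 + N) = 2*N/(6 + N))
G(H, C) = 0 (G(H, C) = -5*(3 - 3) = -5*0 = 0)
m = -4/3 (m = -4*3/(6 + 3) = -4*3/9 = -2*⅔ = -4/3 ≈ -1.3333)
G(4, 6)*m = 0*(-4/3) = 0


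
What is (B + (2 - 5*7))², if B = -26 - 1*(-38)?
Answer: 441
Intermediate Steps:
B = 12 (B = -26 + 38 = 12)
(B + (2 - 5*7))² = (12 + (2 - 5*7))² = (12 + (2 - 35))² = (12 - 33)² = (-21)² = 441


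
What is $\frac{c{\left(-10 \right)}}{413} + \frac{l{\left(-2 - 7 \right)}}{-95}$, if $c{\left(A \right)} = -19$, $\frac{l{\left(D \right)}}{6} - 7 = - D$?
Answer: $- \frac{41453}{39235} \approx -1.0565$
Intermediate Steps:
$l{\left(D \right)} = 42 - 6 D$ ($l{\left(D \right)} = 42 + 6 \left(- D\right) = 42 - 6 D$)
$\frac{c{\left(-10 \right)}}{413} + \frac{l{\left(-2 - 7 \right)}}{-95} = - \frac{19}{413} + \frac{42 - 6 \left(-2 - 7\right)}{-95} = \left(-19\right) \frac{1}{413} + \left(42 - -54\right) \left(- \frac{1}{95}\right) = - \frac{19}{413} + \left(42 + 54\right) \left(- \frac{1}{95}\right) = - \frac{19}{413} + 96 \left(- \frac{1}{95}\right) = - \frac{19}{413} - \frac{96}{95} = - \frac{41453}{39235}$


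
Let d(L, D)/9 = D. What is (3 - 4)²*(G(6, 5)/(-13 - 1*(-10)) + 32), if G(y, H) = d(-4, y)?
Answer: 14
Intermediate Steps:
d(L, D) = 9*D
G(y, H) = 9*y
(3 - 4)²*(G(6, 5)/(-13 - 1*(-10)) + 32) = (3 - 4)²*((9*6)/(-13 - 1*(-10)) + 32) = (-1)²*(54/(-13 + 10) + 32) = 1*(54/(-3) + 32) = 1*(54*(-⅓) + 32) = 1*(-18 + 32) = 1*14 = 14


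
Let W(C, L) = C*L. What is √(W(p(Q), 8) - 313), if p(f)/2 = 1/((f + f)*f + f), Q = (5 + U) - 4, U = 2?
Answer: I*√137697/21 ≈ 17.67*I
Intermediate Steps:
Q = 3 (Q = (5 + 2) - 4 = 7 - 4 = 3)
p(f) = 2/(f + 2*f²) (p(f) = 2/((f + f)*f + f) = 2/((2*f)*f + f) = 2/(2*f² + f) = 2/(f + 2*f²))
√(W(p(Q), 8) - 313) = √((2/(3*(1 + 2*3)))*8 - 313) = √((2*(⅓)/(1 + 6))*8 - 313) = √((2*(⅓)/7)*8 - 313) = √((2*(⅓)*(⅐))*8 - 313) = √((2/21)*8 - 313) = √(16/21 - 313) = √(-6557/21) = I*√137697/21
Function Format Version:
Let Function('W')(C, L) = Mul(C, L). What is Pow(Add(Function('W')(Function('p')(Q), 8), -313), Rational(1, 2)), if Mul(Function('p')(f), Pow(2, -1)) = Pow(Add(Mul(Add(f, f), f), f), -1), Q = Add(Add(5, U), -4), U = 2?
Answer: Mul(Rational(1, 21), I, Pow(137697, Rational(1, 2))) ≈ Mul(17.670, I)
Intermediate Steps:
Q = 3 (Q = Add(Add(5, 2), -4) = Add(7, -4) = 3)
Function('p')(f) = Mul(2, Pow(Add(f, Mul(2, Pow(f, 2))), -1)) (Function('p')(f) = Mul(2, Pow(Add(Mul(Add(f, f), f), f), -1)) = Mul(2, Pow(Add(Mul(Mul(2, f), f), f), -1)) = Mul(2, Pow(Add(Mul(2, Pow(f, 2)), f), -1)) = Mul(2, Pow(Add(f, Mul(2, Pow(f, 2))), -1)))
Pow(Add(Function('W')(Function('p')(Q), 8), -313), Rational(1, 2)) = Pow(Add(Mul(Mul(2, Pow(3, -1), Pow(Add(1, Mul(2, 3)), -1)), 8), -313), Rational(1, 2)) = Pow(Add(Mul(Mul(2, Rational(1, 3), Pow(Add(1, 6), -1)), 8), -313), Rational(1, 2)) = Pow(Add(Mul(Mul(2, Rational(1, 3), Pow(7, -1)), 8), -313), Rational(1, 2)) = Pow(Add(Mul(Mul(2, Rational(1, 3), Rational(1, 7)), 8), -313), Rational(1, 2)) = Pow(Add(Mul(Rational(2, 21), 8), -313), Rational(1, 2)) = Pow(Add(Rational(16, 21), -313), Rational(1, 2)) = Pow(Rational(-6557, 21), Rational(1, 2)) = Mul(Rational(1, 21), I, Pow(137697, Rational(1, 2)))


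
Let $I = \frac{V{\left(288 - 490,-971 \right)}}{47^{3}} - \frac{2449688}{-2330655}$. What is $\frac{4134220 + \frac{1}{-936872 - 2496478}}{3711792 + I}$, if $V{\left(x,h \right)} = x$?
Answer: $\frac{4871852258212275713207}{4374055407890242648780} \approx 1.1138$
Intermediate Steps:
$I = \frac{253863164914}{241975594065}$ ($I = \frac{288 - 490}{47^{3}} - \frac{2449688}{-2330655} = \frac{288 - 490}{103823} - - \frac{2449688}{2330655} = \left(-202\right) \frac{1}{103823} + \frac{2449688}{2330655} = - \frac{202}{103823} + \frac{2449688}{2330655} = \frac{253863164914}{241975594065} \approx 1.0491$)
$\frac{4134220 + \frac{1}{-936872 - 2496478}}{3711792 + I} = \frac{4134220 + \frac{1}{-936872 - 2496478}}{3711792 + \frac{253863164914}{241975594065}} = \frac{4134220 + \frac{1}{-3433350}}{\frac{898163328108879394}{241975594065}} = \left(4134220 - \frac{1}{3433350}\right) \frac{241975594065}{898163328108879394} = \frac{14194224236999}{3433350} \cdot \frac{241975594065}{898163328108879394} = \frac{4871852258212275713207}{4374055407890242648780}$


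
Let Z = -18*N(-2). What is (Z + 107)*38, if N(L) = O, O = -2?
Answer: 5434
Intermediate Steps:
N(L) = -2
Z = 36 (Z = -18*(-2) = 36)
(Z + 107)*38 = (36 + 107)*38 = 143*38 = 5434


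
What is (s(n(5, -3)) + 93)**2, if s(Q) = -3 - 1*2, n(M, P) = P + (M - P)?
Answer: 7744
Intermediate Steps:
n(M, P) = M
s(Q) = -5 (s(Q) = -3 - 2 = -5)
(s(n(5, -3)) + 93)**2 = (-5 + 93)**2 = 88**2 = 7744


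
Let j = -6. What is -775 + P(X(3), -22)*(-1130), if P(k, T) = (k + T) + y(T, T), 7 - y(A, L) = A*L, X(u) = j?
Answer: 569875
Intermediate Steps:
X(u) = -6
y(A, L) = 7 - A*L
P(k, T) = 7 + T + k - T² (P(k, T) = (k + T) + (7 - T*T) = (T + k) + (7 - T²) = 7 + T + k - T²)
-775 + P(X(3), -22)*(-1130) = -775 + (7 - 22 - 6 - 1*(-22)²)*(-1130) = -775 + (7 - 22 - 6 - 1*484)*(-1130) = -775 + (7 - 22 - 6 - 484)*(-1130) = -775 - 505*(-1130) = -775 + 570650 = 569875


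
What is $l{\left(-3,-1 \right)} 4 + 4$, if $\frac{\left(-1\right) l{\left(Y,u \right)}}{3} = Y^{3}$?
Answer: $328$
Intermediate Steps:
$l{\left(Y,u \right)} = - 3 Y^{3}$
$l{\left(-3,-1 \right)} 4 + 4 = - 3 \left(-3\right)^{3} \cdot 4 + 4 = \left(-3\right) \left(-27\right) 4 + 4 = 81 \cdot 4 + 4 = 324 + 4 = 328$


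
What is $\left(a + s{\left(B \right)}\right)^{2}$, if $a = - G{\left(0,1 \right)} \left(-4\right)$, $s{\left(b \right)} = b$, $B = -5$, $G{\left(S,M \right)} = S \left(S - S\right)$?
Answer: $25$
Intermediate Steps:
$G{\left(S,M \right)} = 0$ ($G{\left(S,M \right)} = S 0 = 0$)
$a = 0$ ($a = \left(-1\right) 0 \left(-4\right) = 0 \left(-4\right) = 0$)
$\left(a + s{\left(B \right)}\right)^{2} = \left(0 - 5\right)^{2} = \left(-5\right)^{2} = 25$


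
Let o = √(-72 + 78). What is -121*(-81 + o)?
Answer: 9801 - 121*√6 ≈ 9504.6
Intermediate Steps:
o = √6 ≈ 2.4495
-121*(-81 + o) = -121*(-81 + √6) = 9801 - 121*√6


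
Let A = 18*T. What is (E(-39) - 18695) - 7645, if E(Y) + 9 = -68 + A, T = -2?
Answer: -26453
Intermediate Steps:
A = -36 (A = 18*(-2) = -36)
E(Y) = -113 (E(Y) = -9 + (-68 - 36) = -9 - 104 = -113)
(E(-39) - 18695) - 7645 = (-113 - 18695) - 7645 = -18808 - 7645 = -26453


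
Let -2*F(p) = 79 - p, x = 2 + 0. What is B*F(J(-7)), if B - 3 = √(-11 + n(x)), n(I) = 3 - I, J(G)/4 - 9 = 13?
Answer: 27/2 + 9*I*√10/2 ≈ 13.5 + 14.23*I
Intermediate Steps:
J(G) = 88 (J(G) = 36 + 4*13 = 36 + 52 = 88)
x = 2
F(p) = -79/2 + p/2 (F(p) = -(79 - p)/2 = -79/2 + p/2)
B = 3 + I*√10 (B = 3 + √(-11 + (3 - 1*2)) = 3 + √(-11 + (3 - 2)) = 3 + √(-11 + 1) = 3 + √(-10) = 3 + I*√10 ≈ 3.0 + 3.1623*I)
B*F(J(-7)) = (3 + I*√10)*(-79/2 + (½)*88) = (3 + I*√10)*(-79/2 + 44) = (3 + I*√10)*(9/2) = 27/2 + 9*I*√10/2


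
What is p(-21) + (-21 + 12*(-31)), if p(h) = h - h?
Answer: -393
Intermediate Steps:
p(h) = 0
p(-21) + (-21 + 12*(-31)) = 0 + (-21 + 12*(-31)) = 0 + (-21 - 372) = 0 - 393 = -393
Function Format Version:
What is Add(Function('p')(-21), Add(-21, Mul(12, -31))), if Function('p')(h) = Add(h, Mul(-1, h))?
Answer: -393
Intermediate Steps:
Function('p')(h) = 0
Add(Function('p')(-21), Add(-21, Mul(12, -31))) = Add(0, Add(-21, Mul(12, -31))) = Add(0, Add(-21, -372)) = Add(0, -393) = -393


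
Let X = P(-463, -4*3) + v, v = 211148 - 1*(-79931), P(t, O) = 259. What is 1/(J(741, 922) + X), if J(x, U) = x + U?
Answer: 1/293001 ≈ 3.4130e-6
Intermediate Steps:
v = 291079 (v = 211148 + 79931 = 291079)
J(x, U) = U + x
X = 291338 (X = 259 + 291079 = 291338)
1/(J(741, 922) + X) = 1/((922 + 741) + 291338) = 1/(1663 + 291338) = 1/293001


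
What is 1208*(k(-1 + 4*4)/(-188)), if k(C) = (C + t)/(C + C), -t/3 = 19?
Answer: 2114/235 ≈ 8.9957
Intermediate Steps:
t = -57 (t = -3*19 = -57)
k(C) = (-57 + C)/(2*C) (k(C) = (C - 57)/(C + C) = (-57 + C)/((2*C)) = (-57 + C)*(1/(2*C)) = (-57 + C)/(2*C))
1208*(k(-1 + 4*4)/(-188)) = 1208*(((-57 + (-1 + 4*4))/(2*(-1 + 4*4)))/(-188)) = 1208*(((-57 + (-1 + 16))/(2*(-1 + 16)))*(-1/188)) = 1208*(((½)*(-57 + 15)/15)*(-1/188)) = 1208*(((½)*(1/15)*(-42))*(-1/188)) = 1208*(-7/5*(-1/188)) = 1208*(7/940) = 2114/235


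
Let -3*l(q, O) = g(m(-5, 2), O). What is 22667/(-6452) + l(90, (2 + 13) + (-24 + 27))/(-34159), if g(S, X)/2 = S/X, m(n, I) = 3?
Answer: -6968532025/1983544812 ≈ -3.5132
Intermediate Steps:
g(S, X) = 2*S/X (g(S, X) = 2*(S/X) = 2*S/X)
l(q, O) = -2/O (l(q, O) = -2*3/(3*O) = -2/O)
22667/(-6452) + l(90, (2 + 13) + (-24 + 27))/(-34159) = 22667/(-6452) - 2/((2 + 13) + (-24 + 27))/(-34159) = 22667*(-1/6452) - 2/(15 + 3)*(-1/34159) = -22667/6452 - 2/18*(-1/34159) = -22667/6452 - 2*1/18*(-1/34159) = -22667/6452 - ⅑*(-1/34159) = -22667/6452 + 1/307431 = -6968532025/1983544812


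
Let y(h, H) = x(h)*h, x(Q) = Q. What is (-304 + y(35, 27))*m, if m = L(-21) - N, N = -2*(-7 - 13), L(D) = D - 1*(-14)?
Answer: -43287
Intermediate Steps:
L(D) = 14 + D (L(D) = D + 14 = 14 + D)
N = 40 (N = -2*(-20) = 40)
m = -47 (m = (14 - 21) - 1*40 = -7 - 40 = -47)
y(h, H) = h² (y(h, H) = h*h = h²)
(-304 + y(35, 27))*m = (-304 + 35²)*(-47) = (-304 + 1225)*(-47) = 921*(-47) = -43287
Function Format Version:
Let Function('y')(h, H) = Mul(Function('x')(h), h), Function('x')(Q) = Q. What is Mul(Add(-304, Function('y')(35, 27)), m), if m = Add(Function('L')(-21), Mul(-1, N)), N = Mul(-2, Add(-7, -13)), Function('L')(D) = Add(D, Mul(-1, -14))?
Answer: -43287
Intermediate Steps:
Function('L')(D) = Add(14, D) (Function('L')(D) = Add(D, 14) = Add(14, D))
N = 40 (N = Mul(-2, -20) = 40)
m = -47 (m = Add(Add(14, -21), Mul(-1, 40)) = Add(-7, -40) = -47)
Function('y')(h, H) = Pow(h, 2) (Function('y')(h, H) = Mul(h, h) = Pow(h, 2))
Mul(Add(-304, Function('y')(35, 27)), m) = Mul(Add(-304, Pow(35, 2)), -47) = Mul(Add(-304, 1225), -47) = Mul(921, -47) = -43287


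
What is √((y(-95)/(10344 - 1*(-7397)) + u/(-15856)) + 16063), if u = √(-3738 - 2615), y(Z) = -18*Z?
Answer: √(79442471852598244048 - 311910393271*I*√6353)/70325324 ≈ 126.74 - 1.9831e-5*I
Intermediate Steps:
u = I*√6353 (u = √(-6353) = I*√6353 ≈ 79.706*I)
√((y(-95)/(10344 - 1*(-7397)) + u/(-15856)) + 16063) = √(((-18*(-95))/(10344 - 1*(-7397)) + (I*√6353)/(-15856)) + 16063) = √((1710/(10344 + 7397) + (I*√6353)*(-1/15856)) + 16063) = √((1710/17741 - I*√6353/15856) + 16063) = √(284975393/17741 - I*√6353/15856)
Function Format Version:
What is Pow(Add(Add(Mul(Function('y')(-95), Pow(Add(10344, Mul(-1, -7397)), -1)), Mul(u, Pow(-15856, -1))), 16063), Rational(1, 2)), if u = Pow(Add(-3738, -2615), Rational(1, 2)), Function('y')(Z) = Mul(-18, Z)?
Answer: Mul(Rational(1, 70325324), Pow(Add(79442471852598244048, Mul(-311910393271, I, Pow(6353, Rational(1, 2)))), Rational(1, 2))) ≈ Add(126.74, Mul(-1.9831e-5, I))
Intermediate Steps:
u = Mul(I, Pow(6353, Rational(1, 2))) (u = Pow(-6353, Rational(1, 2)) = Mul(I, Pow(6353, Rational(1, 2))) ≈ Mul(79.706, I))
Pow(Add(Add(Mul(Function('y')(-95), Pow(Add(10344, Mul(-1, -7397)), -1)), Mul(u, Pow(-15856, -1))), 16063), Rational(1, 2)) = Pow(Add(Add(Mul(Mul(-18, -95), Pow(Add(10344, Mul(-1, -7397)), -1)), Mul(Mul(I, Pow(6353, Rational(1, 2))), Pow(-15856, -1))), 16063), Rational(1, 2)) = Pow(Add(Add(Mul(1710, Pow(Add(10344, 7397), -1)), Mul(Mul(I, Pow(6353, Rational(1, 2))), Rational(-1, 15856))), 16063), Rational(1, 2)) = Pow(Add(Add(Mul(1710, Pow(17741, -1)), Mul(Rational(-1, 15856), I, Pow(6353, Rational(1, 2)))), 16063), Rational(1, 2)) = Pow(Add(Add(Mul(1710, Rational(1, 17741)), Mul(Rational(-1, 15856), I, Pow(6353, Rational(1, 2)))), 16063), Rational(1, 2)) = Pow(Add(Add(Rational(1710, 17741), Mul(Rational(-1, 15856), I, Pow(6353, Rational(1, 2)))), 16063), Rational(1, 2)) = Pow(Add(Rational(284975393, 17741), Mul(Rational(-1, 15856), I, Pow(6353, Rational(1, 2)))), Rational(1, 2))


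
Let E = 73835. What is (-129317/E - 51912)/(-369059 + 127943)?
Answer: 3833051837/17802799860 ≈ 0.21531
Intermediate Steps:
(-129317/E - 51912)/(-369059 + 127943) = (-129317/73835 - 51912)/(-369059 + 127943) = (-129317*1/73835 - 51912)/(-241116) = (-129317/73835 - 51912)*(-1/241116) = -3833051837/73835*(-1/241116) = 3833051837/17802799860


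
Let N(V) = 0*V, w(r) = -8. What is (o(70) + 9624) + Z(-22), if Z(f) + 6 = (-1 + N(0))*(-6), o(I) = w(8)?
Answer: 9616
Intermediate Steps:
o(I) = -8
N(V) = 0
Z(f) = 0 (Z(f) = -6 + (-1 + 0)*(-6) = -6 - 1*(-6) = -6 + 6 = 0)
(o(70) + 9624) + Z(-22) = (-8 + 9624) + 0 = 9616 + 0 = 9616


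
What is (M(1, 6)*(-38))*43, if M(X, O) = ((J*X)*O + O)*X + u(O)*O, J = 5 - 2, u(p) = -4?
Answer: 0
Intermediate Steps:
J = 3
M(X, O) = -4*O + X*(O + 3*O*X) (M(X, O) = ((3*X)*O + O)*X - 4*O = (3*O*X + O)*X - 4*O = (O + 3*O*X)*X - 4*O = X*(O + 3*O*X) - 4*O = -4*O + X*(O + 3*O*X))
(M(1, 6)*(-38))*43 = ((6*(-4 + 1 + 3*1**2))*(-38))*43 = ((6*(-4 + 1 + 3*1))*(-38))*43 = ((6*(-4 + 1 + 3))*(-38))*43 = ((6*0)*(-38))*43 = (0*(-38))*43 = 0*43 = 0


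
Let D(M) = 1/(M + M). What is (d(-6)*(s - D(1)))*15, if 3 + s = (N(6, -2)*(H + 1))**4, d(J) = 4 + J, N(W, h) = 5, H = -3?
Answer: -299895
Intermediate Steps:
D(M) = 1/(2*M)
s = 9997 (s = -3 + (5*(-3 + 1))**4 = -3 + (5*(-2))**4 = -3 + (-10)**4 = -3 + 10000 = 9997)
(d(-6)*(s - D(1)))*15 = ((4 - 6)*(9997 - 1/(2*1)))*15 = -2*(9997 - 1/2)*15 = -2*19993/2*15 = -19993*15 = -299895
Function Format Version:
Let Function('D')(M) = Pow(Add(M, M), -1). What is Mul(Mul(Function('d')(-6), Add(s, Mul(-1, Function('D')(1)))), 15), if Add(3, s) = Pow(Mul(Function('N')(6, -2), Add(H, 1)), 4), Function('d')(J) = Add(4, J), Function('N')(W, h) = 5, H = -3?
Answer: -299895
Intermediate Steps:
Function('D')(M) = Mul(Rational(1, 2), Pow(M, -1)) (Function('D')(M) = Pow(Mul(2, M), -1) = Mul(Rational(1, 2), Pow(M, -1)))
s = 9997 (s = Add(-3, Pow(Mul(5, Add(-3, 1)), 4)) = Add(-3, Pow(Mul(5, -2), 4)) = Add(-3, Pow(-10, 4)) = Add(-3, 10000) = 9997)
Mul(Mul(Function('d')(-6), Add(s, Mul(-1, Function('D')(1)))), 15) = Mul(Mul(Add(4, -6), Add(9997, Mul(-1, Mul(Rational(1, 2), Pow(1, -1))))), 15) = Mul(Mul(-2, Add(9997, Mul(-1, Mul(Rational(1, 2), 1)))), 15) = Mul(Mul(-2, Add(9997, Mul(-1, Rational(1, 2)))), 15) = Mul(Mul(-2, Add(9997, Rational(-1, 2))), 15) = Mul(Mul(-2, Rational(19993, 2)), 15) = Mul(-19993, 15) = -299895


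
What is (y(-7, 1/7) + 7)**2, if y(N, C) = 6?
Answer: 169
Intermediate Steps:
(y(-7, 1/7) + 7)**2 = (6 + 7)**2 = 13**2 = 169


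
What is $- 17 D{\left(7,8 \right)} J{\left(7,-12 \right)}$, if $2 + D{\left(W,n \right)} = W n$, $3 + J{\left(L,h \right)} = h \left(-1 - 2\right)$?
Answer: $-30294$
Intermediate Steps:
$J{\left(L,h \right)} = -3 - 3 h$ ($J{\left(L,h \right)} = -3 + h \left(-1 - 2\right) = -3 + h \left(-3\right) = -3 - 3 h$)
$D{\left(W,n \right)} = -2 + W n$
$- 17 D{\left(7,8 \right)} J{\left(7,-12 \right)} = - 17 \left(-2 + 7 \cdot 8\right) \left(-3 - -36\right) = - 17 \left(-2 + 56\right) \left(-3 + 36\right) = \left(-17\right) 54 \cdot 33 = \left(-918\right) 33 = -30294$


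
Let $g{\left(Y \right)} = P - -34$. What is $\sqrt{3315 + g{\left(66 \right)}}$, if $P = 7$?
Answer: $2 \sqrt{839} \approx 57.931$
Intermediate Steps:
$g{\left(Y \right)} = 41$ ($g{\left(Y \right)} = 7 - -34 = 7 + 34 = 41$)
$\sqrt{3315 + g{\left(66 \right)}} = \sqrt{3315 + 41} = \sqrt{3356} = 2 \sqrt{839}$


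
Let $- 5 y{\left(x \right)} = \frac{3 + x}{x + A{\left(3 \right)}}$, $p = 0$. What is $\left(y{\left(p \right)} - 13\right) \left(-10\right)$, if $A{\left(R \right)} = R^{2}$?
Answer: $\frac{392}{3} \approx 130.67$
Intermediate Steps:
$y{\left(x \right)} = - \frac{3 + x}{5 \left(9 + x\right)}$ ($y{\left(x \right)} = - \frac{\left(3 + x\right) \frac{1}{x + 3^{2}}}{5} = - \frac{\left(3 + x\right) \frac{1}{x + 9}}{5} = - \frac{\left(3 + x\right) \frac{1}{9 + x}}{5} = - \frac{\frac{1}{9 + x} \left(3 + x\right)}{5} = - \frac{3 + x}{5 \left(9 + x\right)}$)
$\left(y{\left(p \right)} - 13\right) \left(-10\right) = \left(\frac{-3 - 0}{5 \left(9 + 0\right)} - 13\right) \left(-10\right) = \left(\frac{-3 + 0}{5 \cdot 9} - 13\right) \left(-10\right) = \left(\frac{1}{5} \cdot \frac{1}{9} \left(-3\right) - 13\right) \left(-10\right) = \left(- \frac{1}{15} - 13\right) \left(-10\right) = \left(- \frac{196}{15}\right) \left(-10\right) = \frac{392}{3}$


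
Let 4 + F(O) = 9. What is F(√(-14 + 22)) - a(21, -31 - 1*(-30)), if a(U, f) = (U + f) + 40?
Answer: -55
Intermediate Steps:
F(O) = 5 (F(O) = -4 + 9 = 5)
a(U, f) = 40 + U + f
F(√(-14 + 22)) - a(21, -31 - 1*(-30)) = 5 - (40 + 21 + (-31 - 1*(-30))) = 5 - (40 + 21 + (-31 + 30)) = 5 - (40 + 21 - 1) = 5 - 1*60 = 5 - 60 = -55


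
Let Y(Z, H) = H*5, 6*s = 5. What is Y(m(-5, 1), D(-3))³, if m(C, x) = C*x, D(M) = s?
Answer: 15625/216 ≈ 72.338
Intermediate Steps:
s = ⅚ (s = (⅙)*5 = ⅚ ≈ 0.83333)
D(M) = ⅚
Y(Z, H) = 5*H
Y(m(-5, 1), D(-3))³ = (5*(⅚))³ = (25/6)³ = 15625/216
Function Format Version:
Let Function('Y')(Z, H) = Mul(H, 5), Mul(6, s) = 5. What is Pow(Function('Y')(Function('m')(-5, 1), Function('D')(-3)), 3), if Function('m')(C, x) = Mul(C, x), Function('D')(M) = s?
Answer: Rational(15625, 216) ≈ 72.338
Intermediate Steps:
s = Rational(5, 6) (s = Mul(Rational(1, 6), 5) = Rational(5, 6) ≈ 0.83333)
Function('D')(M) = Rational(5, 6)
Function('Y')(Z, H) = Mul(5, H)
Pow(Function('Y')(Function('m')(-5, 1), Function('D')(-3)), 3) = Pow(Mul(5, Rational(5, 6)), 3) = Pow(Rational(25, 6), 3) = Rational(15625, 216)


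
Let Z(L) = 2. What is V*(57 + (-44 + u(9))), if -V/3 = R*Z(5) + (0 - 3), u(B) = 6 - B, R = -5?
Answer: 390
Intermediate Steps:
V = 39 (V = -3*(-5*2 + (0 - 3)) = -3*(-10 - 3) = -3*(-13) = 39)
V*(57 + (-44 + u(9))) = 39*(57 + (-44 + (6 - 1*9))) = 39*(57 + (-44 + (6 - 9))) = 39*(57 + (-44 - 3)) = 39*(57 - 47) = 39*10 = 390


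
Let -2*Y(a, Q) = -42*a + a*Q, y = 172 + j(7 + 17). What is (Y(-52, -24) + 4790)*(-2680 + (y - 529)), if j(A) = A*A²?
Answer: 33159238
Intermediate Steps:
j(A) = A³
y = 13996 (y = 172 + (7 + 17)³ = 172 + 24³ = 172 + 13824 = 13996)
Y(a, Q) = 21*a - Q*a/2 (Y(a, Q) = -(-42*a + a*Q)/2 = -(-42*a + Q*a)/2 = 21*a - Q*a/2)
(Y(-52, -24) + 4790)*(-2680 + (y - 529)) = ((½)*(-52)*(42 - 1*(-24)) + 4790)*(-2680 + (13996 - 529)) = ((½)*(-52)*(42 + 24) + 4790)*(-2680 + 13467) = ((½)*(-52)*66 + 4790)*10787 = (-1716 + 4790)*10787 = 3074*10787 = 33159238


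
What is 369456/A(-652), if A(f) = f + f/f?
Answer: -123152/217 ≈ -567.52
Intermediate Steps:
A(f) = 1 + f (A(f) = f + 1 = 1 + f)
369456/A(-652) = 369456/(1 - 652) = 369456/(-651) = 369456*(-1/651) = -123152/217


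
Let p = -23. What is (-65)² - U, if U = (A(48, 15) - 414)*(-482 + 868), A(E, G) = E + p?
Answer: 154379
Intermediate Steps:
A(E, G) = -23 + E (A(E, G) = E - 23 = -23 + E)
U = -150154 (U = ((-23 + 48) - 414)*(-482 + 868) = (25 - 414)*386 = -389*386 = -150154)
(-65)² - U = (-65)² - 1*(-150154) = 4225 + 150154 = 154379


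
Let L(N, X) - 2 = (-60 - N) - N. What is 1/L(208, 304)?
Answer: -1/474 ≈ -0.0021097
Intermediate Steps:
L(N, X) = -58 - 2*N (L(N, X) = 2 + ((-60 - N) - N) = 2 + (-60 - 2*N) = -58 - 2*N)
1/L(208, 304) = 1/(-58 - 2*208) = 1/(-58 - 416) = 1/(-474) = -1/474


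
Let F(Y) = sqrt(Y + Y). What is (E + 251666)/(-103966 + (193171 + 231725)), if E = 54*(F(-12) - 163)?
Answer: 121432/160465 + 54*I*sqrt(6)/160465 ≈ 0.75675 + 0.00082431*I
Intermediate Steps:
F(Y) = sqrt(2)*sqrt(Y) (F(Y) = sqrt(2*Y) = sqrt(2)*sqrt(Y))
E = -8802 + 108*I*sqrt(6) (E = 54*(sqrt(2)*sqrt(-12) - 163) = 54*(sqrt(2)*(2*I*sqrt(3)) - 163) = 54*(2*I*sqrt(6) - 163) = 54*(-163 + 2*I*sqrt(6)) = -8802 + 108*I*sqrt(6) ≈ -8802.0 + 264.54*I)
(E + 251666)/(-103966 + (193171 + 231725)) = ((-8802 + 108*I*sqrt(6)) + 251666)/(-103966 + (193171 + 231725)) = (242864 + 108*I*sqrt(6))/(-103966 + 424896) = (242864 + 108*I*sqrt(6))/320930 = (242864 + 108*I*sqrt(6))*(1/320930) = 121432/160465 + 54*I*sqrt(6)/160465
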